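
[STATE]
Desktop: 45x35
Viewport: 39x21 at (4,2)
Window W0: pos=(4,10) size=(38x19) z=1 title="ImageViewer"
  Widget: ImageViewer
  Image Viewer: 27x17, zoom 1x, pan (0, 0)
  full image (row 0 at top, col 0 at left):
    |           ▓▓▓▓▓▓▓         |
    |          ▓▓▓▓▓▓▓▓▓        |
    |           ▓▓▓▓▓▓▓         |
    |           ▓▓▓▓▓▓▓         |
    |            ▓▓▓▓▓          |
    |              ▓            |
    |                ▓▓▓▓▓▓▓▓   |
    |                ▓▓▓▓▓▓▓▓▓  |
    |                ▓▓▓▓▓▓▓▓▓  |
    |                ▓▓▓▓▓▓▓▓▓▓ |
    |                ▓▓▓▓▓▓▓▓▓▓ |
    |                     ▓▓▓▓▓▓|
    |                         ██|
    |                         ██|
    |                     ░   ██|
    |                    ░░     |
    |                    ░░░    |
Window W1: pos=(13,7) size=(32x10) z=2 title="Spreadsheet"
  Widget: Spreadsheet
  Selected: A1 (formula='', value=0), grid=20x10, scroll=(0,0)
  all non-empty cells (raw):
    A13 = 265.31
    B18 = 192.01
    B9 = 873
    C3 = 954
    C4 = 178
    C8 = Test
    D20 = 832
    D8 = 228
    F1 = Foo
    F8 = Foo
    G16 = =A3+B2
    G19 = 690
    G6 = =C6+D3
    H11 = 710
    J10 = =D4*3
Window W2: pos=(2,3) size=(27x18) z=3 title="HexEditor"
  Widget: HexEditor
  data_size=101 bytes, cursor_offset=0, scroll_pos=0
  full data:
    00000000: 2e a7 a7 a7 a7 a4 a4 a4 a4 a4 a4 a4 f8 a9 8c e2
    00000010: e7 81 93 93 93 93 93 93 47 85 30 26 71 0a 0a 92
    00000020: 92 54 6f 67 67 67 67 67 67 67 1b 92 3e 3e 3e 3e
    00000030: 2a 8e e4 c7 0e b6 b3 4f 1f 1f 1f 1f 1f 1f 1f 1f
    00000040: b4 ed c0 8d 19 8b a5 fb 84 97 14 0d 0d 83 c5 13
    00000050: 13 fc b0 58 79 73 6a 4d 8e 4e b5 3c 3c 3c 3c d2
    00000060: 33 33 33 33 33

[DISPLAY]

                                       
━━━━━━━━━━━━━━━━━━━━━━━━┓              
HexEditor               ┃              
────────────────────────┨              
0000000  2E a7 a7 a7 a7 ┃              
0000010  e7 81 93 93 93 ┃━━━━━━━━━━━━━━
0000020  92 54 6f 67 67 ┃              
0000030  2a 8e e4 c7 0e ┃──────────────
0000040  b4 ed c0 8d 19 ┃              
0000050  13 fc b0 58 79 ┃B       C     
0000060  33 33 33 33 33 ┃--------------
                        ┃    0       0 
                        ┃    0       0 
                        ┃    0     954 
                        ┃━━━━━━━━━━━━━━
                        ┃            ┃ 
                        ┃            ┃ 
                        ┃            ┃ 
━━━━━━━━━━━━━━━━━━━━━━━━┛▓           ┃ 
┃                ▓▓▓▓▓▓▓▓▓           ┃ 
┃                ▓▓▓▓▓▓▓▓▓▓          ┃ 


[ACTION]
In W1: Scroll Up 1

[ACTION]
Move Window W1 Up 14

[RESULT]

         ┠─────────────────────────────
━━━━━━━━━━━━━━━━━━━━━━━━┓              
HexEditor               ┃B       C     
────────────────────────┨--------------
0000000  2E a7 a7 a7 a7 ┃    0       0 
0000010  e7 81 93 93 93 ┃    0       0 
0000020  92 54 6f 67 67 ┃    0     954 
0000030  2a 8e e4 c7 0e ┃━━━━━━━━━━━━━━
0000040  b4 ed c0 8d 19 ┃━━━━━━━━━━━━┓ 
0000050  13 fc b0 58 79 ┃            ┃ 
0000060  33 33 33 33 33 ┃────────────┨ 
                        ┃            ┃ 
                        ┃            ┃ 
                        ┃            ┃ 
                        ┃            ┃ 
                        ┃            ┃ 
                        ┃            ┃ 
                        ┃            ┃ 
━━━━━━━━━━━━━━━━━━━━━━━━┛▓           ┃ 
┃                ▓▓▓▓▓▓▓▓▓           ┃ 
┃                ▓▓▓▓▓▓▓▓▓▓          ┃ 


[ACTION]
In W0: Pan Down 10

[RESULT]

         ┠─────────────────────────────
━━━━━━━━━━━━━━━━━━━━━━━━┓              
HexEditor               ┃B       C     
────────────────────────┨--------------
0000000  2E a7 a7 a7 a7 ┃    0       0 
0000010  e7 81 93 93 93 ┃    0       0 
0000020  92 54 6f 67 67 ┃    0     954 
0000030  2a 8e e4 c7 0e ┃━━━━━━━━━━━━━━
0000040  b4 ed c0 8d 19 ┃━━━━━━━━━━━━┓ 
0000050  13 fc b0 58 79 ┃            ┃ 
0000060  33 33 33 33 33 ┃────────────┨ 
                        ┃▓▓          ┃ 
                        ┃▓▓▓         ┃ 
                        ┃ ██         ┃ 
                        ┃ ██         ┃ 
                        ┃ ██         ┃ 
                        ┃            ┃ 
                        ┃            ┃ 
━━━━━━━━━━━━━━━━━━━━━━━━┛            ┃ 
┃                                    ┃ 
┃                                    ┃ 


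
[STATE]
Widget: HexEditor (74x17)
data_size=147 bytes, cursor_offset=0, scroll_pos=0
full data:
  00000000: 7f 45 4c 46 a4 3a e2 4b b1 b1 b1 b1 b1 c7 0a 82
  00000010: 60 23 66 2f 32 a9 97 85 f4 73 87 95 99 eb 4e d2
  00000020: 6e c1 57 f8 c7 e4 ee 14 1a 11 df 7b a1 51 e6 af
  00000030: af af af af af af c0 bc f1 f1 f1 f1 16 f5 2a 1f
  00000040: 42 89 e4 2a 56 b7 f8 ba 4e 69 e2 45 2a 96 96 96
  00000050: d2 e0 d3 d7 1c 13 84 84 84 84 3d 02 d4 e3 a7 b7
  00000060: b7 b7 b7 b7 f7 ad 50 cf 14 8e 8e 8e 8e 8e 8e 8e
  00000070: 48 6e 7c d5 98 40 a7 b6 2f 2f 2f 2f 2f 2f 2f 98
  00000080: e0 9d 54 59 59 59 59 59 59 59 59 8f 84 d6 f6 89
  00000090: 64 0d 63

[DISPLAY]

00000000  7F 45 4c 46 a4 3a e2 4b  b1 b1 b1 b1 b1 c7 0a 82  |.ELF.:.K.....
00000010  60 23 66 2f 32 a9 97 85  f4 73 87 95 99 eb 4e d2  |`#f/2....s...
00000020  6e c1 57 f8 c7 e4 ee 14  1a 11 df 7b a1 51 e6 af  |n.W........{.
00000030  af af af af af af c0 bc  f1 f1 f1 f1 16 f5 2a 1f  |.............
00000040  42 89 e4 2a 56 b7 f8 ba  4e 69 e2 45 2a 96 96 96  |B..*V...Ni.E*
00000050  d2 e0 d3 d7 1c 13 84 84  84 84 3d 02 d4 e3 a7 b7  |..........=..
00000060  b7 b7 b7 b7 f7 ad 50 cf  14 8e 8e 8e 8e 8e 8e 8e  |......P......
00000070  48 6e 7c d5 98 40 a7 b6  2f 2f 2f 2f 2f 2f 2f 98  |Hn|..@../////
00000080  e0 9d 54 59 59 59 59 59  59 59 59 8f 84 d6 f6 89  |..TYYYYYYYY..
00000090  64 0d 63                                          |d.c          
                                                                          
                                                                          
                                                                          
                                                                          
                                                                          
                                                                          
                                                                          


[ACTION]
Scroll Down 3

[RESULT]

00000030  af af af af af af c0 bc  f1 f1 f1 f1 16 f5 2a 1f  |.............
00000040  42 89 e4 2a 56 b7 f8 ba  4e 69 e2 45 2a 96 96 96  |B..*V...Ni.E*
00000050  d2 e0 d3 d7 1c 13 84 84  84 84 3d 02 d4 e3 a7 b7  |..........=..
00000060  b7 b7 b7 b7 f7 ad 50 cf  14 8e 8e 8e 8e 8e 8e 8e  |......P......
00000070  48 6e 7c d5 98 40 a7 b6  2f 2f 2f 2f 2f 2f 2f 98  |Hn|..@../////
00000080  e0 9d 54 59 59 59 59 59  59 59 59 8f 84 d6 f6 89  |..TYYYYYYYY..
00000090  64 0d 63                                          |d.c          
                                                                          
                                                                          
                                                                          
                                                                          
                                                                          
                                                                          
                                                                          
                                                                          
                                                                          
                                                                          


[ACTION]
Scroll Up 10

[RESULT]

00000000  7F 45 4c 46 a4 3a e2 4b  b1 b1 b1 b1 b1 c7 0a 82  |.ELF.:.K.....
00000010  60 23 66 2f 32 a9 97 85  f4 73 87 95 99 eb 4e d2  |`#f/2....s...
00000020  6e c1 57 f8 c7 e4 ee 14  1a 11 df 7b a1 51 e6 af  |n.W........{.
00000030  af af af af af af c0 bc  f1 f1 f1 f1 16 f5 2a 1f  |.............
00000040  42 89 e4 2a 56 b7 f8 ba  4e 69 e2 45 2a 96 96 96  |B..*V...Ni.E*
00000050  d2 e0 d3 d7 1c 13 84 84  84 84 3d 02 d4 e3 a7 b7  |..........=..
00000060  b7 b7 b7 b7 f7 ad 50 cf  14 8e 8e 8e 8e 8e 8e 8e  |......P......
00000070  48 6e 7c d5 98 40 a7 b6  2f 2f 2f 2f 2f 2f 2f 98  |Hn|..@../////
00000080  e0 9d 54 59 59 59 59 59  59 59 59 8f 84 d6 f6 89  |..TYYYYYYYY..
00000090  64 0d 63                                          |d.c          
                                                                          
                                                                          
                                                                          
                                                                          
                                                                          
                                                                          
                                                                          


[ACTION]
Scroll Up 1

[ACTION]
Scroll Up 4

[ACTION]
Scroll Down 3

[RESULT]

00000030  af af af af af af c0 bc  f1 f1 f1 f1 16 f5 2a 1f  |.............
00000040  42 89 e4 2a 56 b7 f8 ba  4e 69 e2 45 2a 96 96 96  |B..*V...Ni.E*
00000050  d2 e0 d3 d7 1c 13 84 84  84 84 3d 02 d4 e3 a7 b7  |..........=..
00000060  b7 b7 b7 b7 f7 ad 50 cf  14 8e 8e 8e 8e 8e 8e 8e  |......P......
00000070  48 6e 7c d5 98 40 a7 b6  2f 2f 2f 2f 2f 2f 2f 98  |Hn|..@../////
00000080  e0 9d 54 59 59 59 59 59  59 59 59 8f 84 d6 f6 89  |..TYYYYYYYY..
00000090  64 0d 63                                          |d.c          
                                                                          
                                                                          
                                                                          
                                                                          
                                                                          
                                                                          
                                                                          
                                                                          
                                                                          
                                                                          


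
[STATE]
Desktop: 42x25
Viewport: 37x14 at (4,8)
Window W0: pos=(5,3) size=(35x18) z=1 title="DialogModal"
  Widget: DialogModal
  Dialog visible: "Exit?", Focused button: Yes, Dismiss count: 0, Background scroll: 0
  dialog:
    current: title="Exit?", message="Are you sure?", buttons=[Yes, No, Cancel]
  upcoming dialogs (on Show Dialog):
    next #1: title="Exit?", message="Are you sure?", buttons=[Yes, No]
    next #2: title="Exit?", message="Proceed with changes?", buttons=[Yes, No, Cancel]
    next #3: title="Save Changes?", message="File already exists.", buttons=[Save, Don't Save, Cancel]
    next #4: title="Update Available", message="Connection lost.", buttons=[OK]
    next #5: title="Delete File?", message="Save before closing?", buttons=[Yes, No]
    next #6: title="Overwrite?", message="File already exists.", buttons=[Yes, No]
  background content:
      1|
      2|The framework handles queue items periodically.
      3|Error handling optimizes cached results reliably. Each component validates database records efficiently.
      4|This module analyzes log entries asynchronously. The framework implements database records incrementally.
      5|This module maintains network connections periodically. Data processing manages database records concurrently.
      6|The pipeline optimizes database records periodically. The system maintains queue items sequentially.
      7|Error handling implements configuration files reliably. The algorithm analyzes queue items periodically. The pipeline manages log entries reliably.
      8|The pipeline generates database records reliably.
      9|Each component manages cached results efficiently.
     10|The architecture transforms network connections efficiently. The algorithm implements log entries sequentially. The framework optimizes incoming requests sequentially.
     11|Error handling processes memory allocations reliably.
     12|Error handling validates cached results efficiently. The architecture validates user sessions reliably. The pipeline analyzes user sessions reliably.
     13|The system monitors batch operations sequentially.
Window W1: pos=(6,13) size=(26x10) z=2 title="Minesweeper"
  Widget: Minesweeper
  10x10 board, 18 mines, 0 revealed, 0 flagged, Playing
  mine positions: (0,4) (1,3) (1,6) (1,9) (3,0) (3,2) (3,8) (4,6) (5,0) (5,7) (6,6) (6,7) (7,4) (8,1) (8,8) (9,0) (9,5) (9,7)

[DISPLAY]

 ┃Error handling optimizes cached r┃ 
 ┃This module analyzes log entries ┃ 
 ┃This ┌─────────────────────┐k con┃ 
 ┃The p│        Exit?        │ase r┃ 
 ┃Error│    Are you sure?    │nfigu┃ 
 ┃┏━━━━━━━━━━━━━━━━━━━━━━━━┓ │ase r┃ 
 ┃┃ Minesweeper            ┃─┘d res┃ 
 ┃┠────────────────────────┨s netwo┃ 
 ┃┃■■■■■■■■■■              ┃emory a┃ 
 ┃┃■■■■■■■■■■              ┃ached r┃ 
 ┃┃■■■■■■■■■■              ┃operati┃ 
 ┃┃■■■■■■■■■■              ┃       ┃ 
 ┗┃■■■■■■■■■■              ┃━━━━━━━┛ 
  ┃■■■■■■■■■■              ┃         


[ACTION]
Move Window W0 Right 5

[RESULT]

   ┃Error handling optimizes cached r
   ┃This module analyzes log entries 
   ┃This ┌─────────────────────┐k con
   ┃The p│        Exit?        │ase r
   ┃Error│    Are you sure?    │nfigu
  ┏━━━━━━━━━━━━━━━━━━━━━━━━┓l  │ase r
  ┃ Minesweeper            ┃───┘d res
  ┠────────────────────────┨rms netwo
  ┃■■■■■■■■■■              ┃ memory a
  ┃■■■■■■■■■■              ┃ cached r
  ┃■■■■■■■■■■              ┃h operati
  ┃■■■■■■■■■■              ┃         
  ┃■■■■■■■■■■              ┃━━━━━━━━━
  ┃■■■■■■■■■■              ┃         


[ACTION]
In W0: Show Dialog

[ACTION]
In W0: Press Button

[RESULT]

   ┃Error handling optimizes cached r
   ┃This module analyzes log entries 
   ┃This module maintains network con
   ┃The pipeline optimizes database r
   ┃Error handling implements configu
  ┏━━━━━━━━━━━━━━━━━━━━━━━━┓atabase r
  ┃ Minesweeper            ┃ached res
  ┠────────────────────────┨rms netwo
  ┃■■■■■■■■■■              ┃ memory a
  ┃■■■■■■■■■■              ┃ cached r
  ┃■■■■■■■■■■              ┃h operati
  ┃■■■■■■■■■■              ┃         
  ┃■■■■■■■■■■              ┃━━━━━━━━━
  ┃■■■■■■■■■■              ┃         


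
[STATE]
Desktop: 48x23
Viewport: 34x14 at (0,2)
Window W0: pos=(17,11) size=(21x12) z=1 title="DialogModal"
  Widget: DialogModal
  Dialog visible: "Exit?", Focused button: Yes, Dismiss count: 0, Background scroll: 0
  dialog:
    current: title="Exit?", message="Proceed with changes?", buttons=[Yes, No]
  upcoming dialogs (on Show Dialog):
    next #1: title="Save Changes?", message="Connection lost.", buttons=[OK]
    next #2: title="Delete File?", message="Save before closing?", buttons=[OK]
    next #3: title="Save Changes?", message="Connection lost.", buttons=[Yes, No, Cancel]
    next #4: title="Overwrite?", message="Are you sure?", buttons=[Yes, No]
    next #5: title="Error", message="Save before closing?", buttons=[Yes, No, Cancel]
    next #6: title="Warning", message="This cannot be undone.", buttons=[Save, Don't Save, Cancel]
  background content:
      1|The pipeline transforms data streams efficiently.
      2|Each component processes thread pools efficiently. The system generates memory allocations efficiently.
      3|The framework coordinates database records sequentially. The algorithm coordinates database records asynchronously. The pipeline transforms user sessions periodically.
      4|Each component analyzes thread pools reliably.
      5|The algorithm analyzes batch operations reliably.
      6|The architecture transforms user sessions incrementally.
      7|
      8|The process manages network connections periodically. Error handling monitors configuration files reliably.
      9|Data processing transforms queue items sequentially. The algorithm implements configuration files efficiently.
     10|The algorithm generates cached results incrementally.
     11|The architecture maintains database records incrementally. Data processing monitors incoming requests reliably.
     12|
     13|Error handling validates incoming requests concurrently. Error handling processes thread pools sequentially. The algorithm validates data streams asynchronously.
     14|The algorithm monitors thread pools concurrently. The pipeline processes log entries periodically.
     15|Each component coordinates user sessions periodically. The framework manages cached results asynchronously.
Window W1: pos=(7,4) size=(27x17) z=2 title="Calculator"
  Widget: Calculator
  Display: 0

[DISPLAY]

                                  
                                  
       ┏━━━━━━━━━━━━━━━━━━━━━━━━━┓
       ┃ Calculator              ┃
       ┠─────────────────────────┨
       ┃                        0┃
       ┃┌───┬───┬───┬───┐        ┃
       ┃│ 7 │ 8 │ 9 │ ÷ │        ┃
       ┃├───┼───┼───┼───┤        ┃
       ┃│ 4 │ 5 │ 6 │ × │        ┃
       ┃├───┼───┼───┼───┤        ┃
       ┃│ 1 │ 2 │ 3 │ - │        ┃
       ┃├───┼───┼───┼───┤        ┃
       ┃│ 0 │ . │ = │ + │        ┃


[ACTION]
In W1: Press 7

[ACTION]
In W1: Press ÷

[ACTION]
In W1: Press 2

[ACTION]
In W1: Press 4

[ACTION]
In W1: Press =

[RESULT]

                                  
                                  
       ┏━━━━━━━━━━━━━━━━━━━━━━━━━┓
       ┃ Calculator              ┃
       ┠─────────────────────────┨
       ┃             0.2916666667┃
       ┃┌───┬───┬───┬───┐        ┃
       ┃│ 7 │ 8 │ 9 │ ÷ │        ┃
       ┃├───┼───┼───┼───┤        ┃
       ┃│ 4 │ 5 │ 6 │ × │        ┃
       ┃├───┼───┼───┼───┤        ┃
       ┃│ 1 │ 2 │ 3 │ - │        ┃
       ┃├───┼───┼───┼───┤        ┃
       ┃│ 0 │ . │ = │ + │        ┃


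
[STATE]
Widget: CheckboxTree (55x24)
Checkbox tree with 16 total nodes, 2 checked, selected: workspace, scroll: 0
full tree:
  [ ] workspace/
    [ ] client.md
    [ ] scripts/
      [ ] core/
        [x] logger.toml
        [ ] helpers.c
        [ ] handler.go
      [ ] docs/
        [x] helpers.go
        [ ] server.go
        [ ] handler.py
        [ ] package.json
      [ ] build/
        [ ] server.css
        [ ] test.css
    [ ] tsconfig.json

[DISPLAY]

>[-] workspace/                                        
   [ ] client.md                                       
   [-] scripts/                                        
     [-] core/                                         
       [x] logger.toml                                 
       [ ] helpers.c                                   
       [ ] handler.go                                  
     [-] docs/                                         
       [x] helpers.go                                  
       [ ] server.go                                   
       [ ] handler.py                                  
       [ ] package.json                                
     [ ] build/                                        
       [ ] server.css                                  
       [ ] test.css                                    
   [ ] tsconfig.json                                   
                                                       
                                                       
                                                       
                                                       
                                                       
                                                       
                                                       
                                                       


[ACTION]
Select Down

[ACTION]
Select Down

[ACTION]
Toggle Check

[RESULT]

 [-] workspace/                                        
   [ ] client.md                                       
>  [x] scripts/                                        
     [x] core/                                         
       [x] logger.toml                                 
       [x] helpers.c                                   
       [x] handler.go                                  
     [x] docs/                                         
       [x] helpers.go                                  
       [x] server.go                                   
       [x] handler.py                                  
       [x] package.json                                
     [x] build/                                        
       [x] server.css                                  
       [x] test.css                                    
   [ ] tsconfig.json                                   
                                                       
                                                       
                                                       
                                                       
                                                       
                                                       
                                                       
                                                       


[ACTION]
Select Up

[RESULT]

 [-] workspace/                                        
>  [ ] client.md                                       
   [x] scripts/                                        
     [x] core/                                         
       [x] logger.toml                                 
       [x] helpers.c                                   
       [x] handler.go                                  
     [x] docs/                                         
       [x] helpers.go                                  
       [x] server.go                                   
       [x] handler.py                                  
       [x] package.json                                
     [x] build/                                        
       [x] server.css                                  
       [x] test.css                                    
   [ ] tsconfig.json                                   
                                                       
                                                       
                                                       
                                                       
                                                       
                                                       
                                                       
                                                       


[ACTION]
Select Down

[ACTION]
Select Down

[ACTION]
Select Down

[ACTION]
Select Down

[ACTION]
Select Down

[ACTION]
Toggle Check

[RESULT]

 [-] workspace/                                        
   [ ] client.md                                       
   [-] scripts/                                        
     [-] core/                                         
       [x] logger.toml                                 
       [x] helpers.c                                   
>      [ ] handler.go                                  
     [x] docs/                                         
       [x] helpers.go                                  
       [x] server.go                                   
       [x] handler.py                                  
       [x] package.json                                
     [x] build/                                        
       [x] server.css                                  
       [x] test.css                                    
   [ ] tsconfig.json                                   
                                                       
                                                       
                                                       
                                                       
                                                       
                                                       
                                                       
                                                       


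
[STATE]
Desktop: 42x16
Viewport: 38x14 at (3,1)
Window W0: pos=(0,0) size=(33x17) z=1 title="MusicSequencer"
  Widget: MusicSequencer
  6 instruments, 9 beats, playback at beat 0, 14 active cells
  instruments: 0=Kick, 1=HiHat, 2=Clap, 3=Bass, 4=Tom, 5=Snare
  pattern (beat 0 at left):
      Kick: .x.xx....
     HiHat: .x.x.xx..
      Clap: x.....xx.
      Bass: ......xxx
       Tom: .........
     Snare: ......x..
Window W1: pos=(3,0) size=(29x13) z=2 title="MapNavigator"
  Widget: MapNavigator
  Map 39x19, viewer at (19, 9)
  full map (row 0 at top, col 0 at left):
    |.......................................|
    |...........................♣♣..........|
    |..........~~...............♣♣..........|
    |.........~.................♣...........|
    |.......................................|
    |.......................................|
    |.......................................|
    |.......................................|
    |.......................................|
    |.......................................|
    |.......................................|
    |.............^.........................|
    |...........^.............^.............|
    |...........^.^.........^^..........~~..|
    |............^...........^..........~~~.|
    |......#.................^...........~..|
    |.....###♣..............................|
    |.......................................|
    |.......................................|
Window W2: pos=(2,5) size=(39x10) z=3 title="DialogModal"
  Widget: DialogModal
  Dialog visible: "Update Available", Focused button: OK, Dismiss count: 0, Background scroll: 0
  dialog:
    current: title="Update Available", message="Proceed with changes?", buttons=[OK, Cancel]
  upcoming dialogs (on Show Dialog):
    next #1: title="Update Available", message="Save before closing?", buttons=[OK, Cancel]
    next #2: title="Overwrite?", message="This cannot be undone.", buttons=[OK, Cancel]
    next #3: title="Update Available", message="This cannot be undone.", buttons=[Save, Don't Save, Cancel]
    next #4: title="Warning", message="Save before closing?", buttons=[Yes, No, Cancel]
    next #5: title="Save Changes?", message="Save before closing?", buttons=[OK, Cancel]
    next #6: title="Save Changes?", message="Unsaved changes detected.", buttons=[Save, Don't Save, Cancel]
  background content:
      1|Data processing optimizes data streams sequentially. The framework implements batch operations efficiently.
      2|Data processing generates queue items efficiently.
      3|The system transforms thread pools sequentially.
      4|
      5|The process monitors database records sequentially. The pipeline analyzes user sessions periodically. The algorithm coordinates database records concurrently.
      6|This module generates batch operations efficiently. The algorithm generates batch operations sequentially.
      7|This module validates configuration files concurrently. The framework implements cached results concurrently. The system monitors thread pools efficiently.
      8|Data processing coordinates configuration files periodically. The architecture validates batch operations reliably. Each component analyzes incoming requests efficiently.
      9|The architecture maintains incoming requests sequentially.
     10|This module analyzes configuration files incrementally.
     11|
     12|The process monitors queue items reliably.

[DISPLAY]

┃ MapNavigator              ┃┃        
┠───────────────────────────┨┨        
┃...........................┃┃        
┃...........................┃┃        
━━━━━━━━━━━━━━━━━━━━━━━━━━━━━━━━━━━━━┓
 DialogModal                         ┃
─────────────────────────────────────┨
Data p┌───────────────────────┐stream┃
Data p│    Update Available   │ items┃
The sy│ Proceed with changes? │ols se┃
      │     [OK]  Cancel      │      ┃
The pr└───────────────────────┘ecords┃
This module generates batch operation┃
━━━━━━━━━━━━━━━━━━━━━━━━━━━━━━━━━━━━━┛


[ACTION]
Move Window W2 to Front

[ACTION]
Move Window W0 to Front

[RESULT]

usicSequencer                ┃        
─────────────────────────────┨        
    ▼12345678                ┃        
Kick·█·██····                ┃        
iHat·█·█·██··                ┃━━━━━━━┓
Clap█·····██·                ┃       ┃
Bass······███                ┃───────┨
 Tom·········                ┃┐stream┃
nare······█··                ┃│ items┃
                             ┃│ols se┃
                             ┃│      ┃
                             ┃┘ecords┃
                             ┃eration┃
                             ┃━━━━━━━┛


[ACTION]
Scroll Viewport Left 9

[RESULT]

┃ MusicSequencer                ┃     
┠───────────────────────────────┨     
┃      ▼12345678                ┃     
┃  Kick·█·██····                ┃     
┃ HiHat·█·█·██··                ┃━━━━━
┃  Clap█·····██·                ┃     
┃  Bass······███                ┃─────
┃   Tom·········                ┃┐stre
┃ Snare······█··                ┃│ ite
┃                               ┃│ols 
┃                               ┃│    
┃                               ┃┘ecor
┃                               ┃erati
┃                               ┃━━━━━


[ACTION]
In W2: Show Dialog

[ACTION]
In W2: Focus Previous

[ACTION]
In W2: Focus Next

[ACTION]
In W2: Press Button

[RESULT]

┃ MusicSequencer                ┃     
┠───────────────────────────────┨     
┃      ▼12345678                ┃     
┃  Kick·█·██····                ┃     
┃ HiHat·█·█·██··                ┃━━━━━
┃  Clap█·····██·                ┃     
┃  Bass······███                ┃─────
┃   Tom·········                ┃ stre
┃ Snare······█··                ┃e ite
┃                               ┃ools 
┃                               ┃     
┃                               ┃recor
┃                               ┃erati
┃                               ┃━━━━━


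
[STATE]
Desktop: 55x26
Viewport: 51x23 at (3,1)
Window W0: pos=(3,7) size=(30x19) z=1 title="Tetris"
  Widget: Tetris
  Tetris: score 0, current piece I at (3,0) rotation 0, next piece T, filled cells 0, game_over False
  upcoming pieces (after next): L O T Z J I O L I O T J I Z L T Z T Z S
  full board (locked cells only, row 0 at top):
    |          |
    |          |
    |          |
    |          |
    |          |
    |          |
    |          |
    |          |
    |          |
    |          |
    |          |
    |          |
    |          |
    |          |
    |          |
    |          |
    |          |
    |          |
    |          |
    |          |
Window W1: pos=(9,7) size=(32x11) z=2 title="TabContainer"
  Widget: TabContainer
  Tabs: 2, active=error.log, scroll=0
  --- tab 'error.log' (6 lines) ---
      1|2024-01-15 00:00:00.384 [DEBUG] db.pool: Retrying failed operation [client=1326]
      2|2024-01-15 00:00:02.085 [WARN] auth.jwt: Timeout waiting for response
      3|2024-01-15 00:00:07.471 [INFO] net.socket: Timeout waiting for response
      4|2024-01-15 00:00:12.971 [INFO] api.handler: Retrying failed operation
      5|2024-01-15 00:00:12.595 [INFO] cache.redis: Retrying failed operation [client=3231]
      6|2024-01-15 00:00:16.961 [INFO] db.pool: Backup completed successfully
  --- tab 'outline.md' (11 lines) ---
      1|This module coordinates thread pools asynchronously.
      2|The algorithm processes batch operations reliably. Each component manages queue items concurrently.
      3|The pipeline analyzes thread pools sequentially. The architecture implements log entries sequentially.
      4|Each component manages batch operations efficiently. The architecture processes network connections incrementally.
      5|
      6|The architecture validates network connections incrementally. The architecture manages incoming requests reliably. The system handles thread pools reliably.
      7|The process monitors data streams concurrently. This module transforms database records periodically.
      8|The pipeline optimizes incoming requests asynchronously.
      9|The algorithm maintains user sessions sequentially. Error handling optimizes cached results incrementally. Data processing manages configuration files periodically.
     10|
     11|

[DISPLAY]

                                                   
                                                   
                                                   
                                                   
                                                   
                                                   
┏━━━━━┏━━━━━━━━━━━━━━━━━━━━━━━━━━━━━━┓             
┃ Tetr┃ TabContainer                 ┃             
┠─────┠──────────────────────────────┨             
┃     ┃[error.log]│ outline.md       ┃             
┃     ┃──────────────────────────────┃             
┃     ┃2024-01-15 00:00:00.384 [DEBUG┃             
┃     ┃2024-01-15 00:00:02.085 [WARN]┃             
┃     ┃2024-01-15 00:00:07.471 [INFO]┃             
┃     ┃2024-01-15 00:00:12.971 [INFO]┃             
┃     ┃2024-01-15 00:00:12.595 [INFO]┃             
┃     ┗━━━━━━━━━━━━━━━━━━━━━━━━━━━━━━┛             
┃          │                 ┃                     
┃          │                 ┃                     
┃          │                 ┃                     
┃          │                 ┃                     
┃          │                 ┃                     
┃          │                 ┃                     


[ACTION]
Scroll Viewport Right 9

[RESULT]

                                                   
                                                   
                                                   
                                                   
                                                   
                                                   
━━━━━┏━━━━━━━━━━━━━━━━━━━━━━━━━━━━━━┓              
 Tetr┃ TabContainer                 ┃              
─────┠──────────────────────────────┨              
     ┃[error.log]│ outline.md       ┃              
     ┃──────────────────────────────┃              
     ┃2024-01-15 00:00:00.384 [DEBUG┃              
     ┃2024-01-15 00:00:02.085 [WARN]┃              
     ┃2024-01-15 00:00:07.471 [INFO]┃              
     ┃2024-01-15 00:00:12.971 [INFO]┃              
     ┃2024-01-15 00:00:12.595 [INFO]┃              
     ┗━━━━━━━━━━━━━━━━━━━━━━━━━━━━━━┛              
          │                 ┃                      
          │                 ┃                      
          │                 ┃                      
          │                 ┃                      
          │                 ┃                      
          │                 ┃                      


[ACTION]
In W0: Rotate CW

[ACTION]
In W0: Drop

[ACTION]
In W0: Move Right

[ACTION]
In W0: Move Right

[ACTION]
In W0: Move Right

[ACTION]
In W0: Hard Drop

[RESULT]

                                                   
                                                   
                                                   
                                                   
                                                   
                                                   
━━━━━┏━━━━━━━━━━━━━━━━━━━━━━━━━━━━━━┓              
 Tetr┃ TabContainer                 ┃              
─────┠──────────────────────────────┨              
     ┃[error.log]│ outline.md       ┃              
     ┃──────────────────────────────┃              
     ┃2024-01-15 00:00:00.384 [DEBUG┃              
     ┃2024-01-15 00:00:02.085 [WARN]┃              
     ┃2024-01-15 00:00:07.471 [INFO]┃              
     ┃2024-01-15 00:00:12.971 [INFO]┃              
     ┃2024-01-15 00:00:12.595 [INFO]┃              
     ┗━━━━━━━━━━━━━━━━━━━━━━━━━━━━━━┛              
          │                 ┃                      
          │                 ┃                      
          │                 ┃                      
      █   │                 ┃                      
      █   │                 ┃                      
      █   │                 ┃                      
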